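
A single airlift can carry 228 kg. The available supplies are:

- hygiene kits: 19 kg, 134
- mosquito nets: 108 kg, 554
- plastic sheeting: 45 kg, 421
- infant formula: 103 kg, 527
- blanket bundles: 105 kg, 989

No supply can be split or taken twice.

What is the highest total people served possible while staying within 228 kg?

1650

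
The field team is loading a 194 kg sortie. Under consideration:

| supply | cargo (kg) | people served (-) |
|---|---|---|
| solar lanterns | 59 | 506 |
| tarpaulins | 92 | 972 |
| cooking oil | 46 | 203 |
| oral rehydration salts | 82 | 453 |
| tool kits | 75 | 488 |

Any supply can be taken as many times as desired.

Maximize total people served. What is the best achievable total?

1944

Taking 2×tarpaulins: 184 kg used, 1944 in people served.
Every other selection either busts 194 kg or fails to beat 1944.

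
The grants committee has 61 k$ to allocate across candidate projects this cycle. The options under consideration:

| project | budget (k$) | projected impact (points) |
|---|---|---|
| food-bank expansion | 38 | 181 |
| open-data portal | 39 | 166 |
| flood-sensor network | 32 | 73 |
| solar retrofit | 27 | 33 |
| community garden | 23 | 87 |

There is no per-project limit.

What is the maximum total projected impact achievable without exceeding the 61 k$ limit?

268

Density check — food-bank expansion 4.76, open-data portal 4.26, community garden 3.78 are the best per k$.
The ratio ordering already packs tightly: food-bank expansion + community garden, 61 k$, 268.
Nothing else within 61 k$ beats 268.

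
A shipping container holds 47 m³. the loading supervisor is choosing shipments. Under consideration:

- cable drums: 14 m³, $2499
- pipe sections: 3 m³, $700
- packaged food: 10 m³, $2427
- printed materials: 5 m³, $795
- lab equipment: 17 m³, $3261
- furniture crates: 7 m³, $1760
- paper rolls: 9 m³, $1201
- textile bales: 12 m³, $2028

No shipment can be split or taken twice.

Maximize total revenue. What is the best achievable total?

By revenue per m³: furniture crates 251.43, packaged food 242.70, pipe sections 233.33, lab equipment 191.82 lead.
Taking the top-ratio shipments first gives pipe sections + packaged food + printed materials + lab equipment + furniture crates for 8943 (42 m³).
Dropping pipe sections and printed materials frees 8 m³; slotting in textile bales (12 m³) lifts the total to 9476 at 46 m³.
Runner-up cable drums + pipe sections + packaged food + furniture crates + textile bales tops out at 9414.

9476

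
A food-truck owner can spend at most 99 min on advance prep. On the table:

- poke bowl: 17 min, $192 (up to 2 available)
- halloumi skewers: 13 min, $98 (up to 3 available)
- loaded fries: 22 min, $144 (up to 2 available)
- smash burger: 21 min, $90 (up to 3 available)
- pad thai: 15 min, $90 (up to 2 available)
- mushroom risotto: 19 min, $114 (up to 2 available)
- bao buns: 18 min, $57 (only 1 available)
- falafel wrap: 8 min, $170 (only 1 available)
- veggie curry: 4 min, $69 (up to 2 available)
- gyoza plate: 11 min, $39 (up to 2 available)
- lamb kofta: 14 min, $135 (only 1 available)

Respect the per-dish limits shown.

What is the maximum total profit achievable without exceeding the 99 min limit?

1069

The ratio heuristic lands on 2×poke bowl + 2×halloumi skewers + falafel wrap + 2×veggie curry + lamb kofta (1023) but leaves 9 min idle.
Replace halloumi skewers with loaded fries: the trade gains 46 net, giving 1069 at 99 min.
No other feasible combination exceeds 1069.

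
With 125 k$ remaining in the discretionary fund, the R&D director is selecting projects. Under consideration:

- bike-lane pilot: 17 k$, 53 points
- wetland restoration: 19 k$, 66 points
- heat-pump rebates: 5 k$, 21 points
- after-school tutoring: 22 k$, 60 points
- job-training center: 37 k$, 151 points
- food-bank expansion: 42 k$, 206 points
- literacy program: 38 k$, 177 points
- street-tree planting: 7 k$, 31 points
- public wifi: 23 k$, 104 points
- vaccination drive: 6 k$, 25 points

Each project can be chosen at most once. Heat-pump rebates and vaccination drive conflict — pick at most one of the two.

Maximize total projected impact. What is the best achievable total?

565

Job-training center + food-bank expansion + literacy program + street-tree planting uses 124 of the 125 k$ and totals 565.
Next best is bike-lane pilot + heat-pump rebates + food-bank expansion + literacy program + public wifi at 561 (125 k$) — short by 4.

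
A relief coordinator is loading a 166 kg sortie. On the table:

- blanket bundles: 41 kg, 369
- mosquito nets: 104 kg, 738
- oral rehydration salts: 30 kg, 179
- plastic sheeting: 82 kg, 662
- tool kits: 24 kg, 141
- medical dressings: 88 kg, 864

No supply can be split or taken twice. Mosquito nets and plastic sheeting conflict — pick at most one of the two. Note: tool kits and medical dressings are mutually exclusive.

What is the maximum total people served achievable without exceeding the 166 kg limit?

1412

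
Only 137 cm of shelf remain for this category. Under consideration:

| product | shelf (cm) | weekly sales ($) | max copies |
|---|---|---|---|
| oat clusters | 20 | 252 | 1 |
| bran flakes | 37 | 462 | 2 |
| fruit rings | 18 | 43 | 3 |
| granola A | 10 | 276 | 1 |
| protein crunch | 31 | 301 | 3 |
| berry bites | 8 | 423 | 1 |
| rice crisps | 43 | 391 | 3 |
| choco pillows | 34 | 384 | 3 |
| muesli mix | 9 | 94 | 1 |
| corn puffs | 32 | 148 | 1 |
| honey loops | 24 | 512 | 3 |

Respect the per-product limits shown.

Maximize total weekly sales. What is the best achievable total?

2791

A density-first pass picks oat clusters + fruit rings + granola A + berry bites + muesli mix + 3×honey loops — 2624 at 137 cm.
Replace oat clusters and fruit rings with bran flakes: the trade gains 167 net, giving 2791 at 136 cm.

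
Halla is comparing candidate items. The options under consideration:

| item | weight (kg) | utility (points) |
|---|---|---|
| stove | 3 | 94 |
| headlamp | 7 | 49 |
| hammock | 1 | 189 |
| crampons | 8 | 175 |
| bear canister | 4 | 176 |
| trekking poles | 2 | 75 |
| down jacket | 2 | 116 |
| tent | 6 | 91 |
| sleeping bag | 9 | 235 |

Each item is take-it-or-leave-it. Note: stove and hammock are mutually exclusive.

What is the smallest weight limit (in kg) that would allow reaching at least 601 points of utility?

Need the lightest bundle worth ≥ 601.
hammock + trekking poles + down jacket + sleeping bag reaches 615 using 14 kg.
Below 14 kg the best achievable stays under 601.

14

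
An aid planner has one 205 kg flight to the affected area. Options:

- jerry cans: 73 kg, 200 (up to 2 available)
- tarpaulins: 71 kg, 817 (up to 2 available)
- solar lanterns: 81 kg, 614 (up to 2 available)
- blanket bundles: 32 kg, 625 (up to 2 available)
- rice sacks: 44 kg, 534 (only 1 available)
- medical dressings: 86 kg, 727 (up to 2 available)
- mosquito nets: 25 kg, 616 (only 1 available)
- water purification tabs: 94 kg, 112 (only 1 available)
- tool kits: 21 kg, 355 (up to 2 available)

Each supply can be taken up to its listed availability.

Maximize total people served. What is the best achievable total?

Taking the top-ratio supplies first gives 2×blanket bundles + rice sacks + mosquito nets + 2×tool kits for 3110 (175 kg).
Replace rice sacks with tarpaulins: the trade gains 283 net, giving 3393 at 202 kg.
No other feasible combination exceeds 3393.

3393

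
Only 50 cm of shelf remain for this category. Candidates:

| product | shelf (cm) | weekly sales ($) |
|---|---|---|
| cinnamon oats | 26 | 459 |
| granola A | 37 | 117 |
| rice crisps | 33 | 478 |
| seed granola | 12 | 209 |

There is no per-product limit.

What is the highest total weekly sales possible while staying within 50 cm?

The ratio ordering already packs tightly: cinnamon oats + 2×seed granola, 50 cm, 877.

877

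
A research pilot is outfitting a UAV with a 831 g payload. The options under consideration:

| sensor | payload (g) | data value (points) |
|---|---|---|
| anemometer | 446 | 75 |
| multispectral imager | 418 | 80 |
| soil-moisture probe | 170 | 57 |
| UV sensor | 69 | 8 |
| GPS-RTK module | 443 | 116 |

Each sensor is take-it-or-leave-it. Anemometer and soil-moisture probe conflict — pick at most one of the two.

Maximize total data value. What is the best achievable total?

By data value per g: soil-moisture probe 0.34, GPS-RTK module 0.26, multispectral imager 0.19, anemometer 0.17 lead.
Soil-moisture probe + UV sensor + GPS-RTK module uses 682 of the 831 g and totals 181.

181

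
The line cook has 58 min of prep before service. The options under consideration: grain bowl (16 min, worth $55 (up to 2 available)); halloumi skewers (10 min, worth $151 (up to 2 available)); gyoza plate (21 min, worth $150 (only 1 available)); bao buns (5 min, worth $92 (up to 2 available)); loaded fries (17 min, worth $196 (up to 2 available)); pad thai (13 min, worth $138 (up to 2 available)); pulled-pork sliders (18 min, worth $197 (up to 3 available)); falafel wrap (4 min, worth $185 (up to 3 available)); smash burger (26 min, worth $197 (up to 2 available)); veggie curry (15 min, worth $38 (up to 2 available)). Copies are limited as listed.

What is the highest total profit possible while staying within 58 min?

1179

2×halloumi skewers + 2×bao buns + pad thai + 3×falafel wrap uses 55 of the 58 min and totals 1179.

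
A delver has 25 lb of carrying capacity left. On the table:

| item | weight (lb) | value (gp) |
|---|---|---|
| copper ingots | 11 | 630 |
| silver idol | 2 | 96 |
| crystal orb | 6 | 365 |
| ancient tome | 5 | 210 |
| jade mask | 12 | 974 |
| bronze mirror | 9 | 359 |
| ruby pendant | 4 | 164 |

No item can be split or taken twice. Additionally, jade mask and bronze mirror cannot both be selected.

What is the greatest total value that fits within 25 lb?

A density-first pass picks silver idol + crystal orb + ancient tome + jade mask — 1645 at 25 lb.
Dropping crystal orb and ancient tome frees 11 lb; slotting in copper ingots (11 lb) lifts the total to 1700 at 25 lb.

1700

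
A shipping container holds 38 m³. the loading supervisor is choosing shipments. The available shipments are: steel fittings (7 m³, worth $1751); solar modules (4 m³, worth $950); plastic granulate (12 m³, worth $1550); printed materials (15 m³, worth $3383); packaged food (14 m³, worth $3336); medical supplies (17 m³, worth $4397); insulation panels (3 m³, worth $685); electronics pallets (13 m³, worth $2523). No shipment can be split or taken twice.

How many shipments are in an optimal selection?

The maximum revenue within 38 m³ is 9484.
steel fittings + packaged food + medical supplies hits 9484 at 38 m³.
All optima have 3 shipments.

3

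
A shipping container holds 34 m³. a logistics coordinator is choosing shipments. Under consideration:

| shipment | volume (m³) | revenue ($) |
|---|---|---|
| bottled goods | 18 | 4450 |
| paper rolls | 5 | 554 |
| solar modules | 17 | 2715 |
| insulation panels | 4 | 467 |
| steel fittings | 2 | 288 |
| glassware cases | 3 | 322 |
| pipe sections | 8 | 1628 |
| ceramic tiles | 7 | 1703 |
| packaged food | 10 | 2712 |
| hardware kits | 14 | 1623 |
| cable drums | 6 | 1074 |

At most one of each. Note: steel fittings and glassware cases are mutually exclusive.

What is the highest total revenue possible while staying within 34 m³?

The ratio ordering already packs tightly: bottled goods + packaged food + cable drums, 34 m³, 8236.
No other feasible combination exceeds 8236.

8236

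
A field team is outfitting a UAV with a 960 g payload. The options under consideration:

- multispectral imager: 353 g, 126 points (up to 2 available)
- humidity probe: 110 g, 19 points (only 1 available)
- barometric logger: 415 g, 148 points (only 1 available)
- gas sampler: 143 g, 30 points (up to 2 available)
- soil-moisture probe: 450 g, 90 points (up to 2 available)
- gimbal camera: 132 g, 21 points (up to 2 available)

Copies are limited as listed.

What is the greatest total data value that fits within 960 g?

304

The ratio heuristic lands on 2×multispectral imager + humidity probe + gas sampler (301) but leaves 1 g idle.
Replace multispectral imager and humidity probe with barometric logger: the trade gains 3 net, giving 304 at 911 g.
Nothing else within 960 g beats 304.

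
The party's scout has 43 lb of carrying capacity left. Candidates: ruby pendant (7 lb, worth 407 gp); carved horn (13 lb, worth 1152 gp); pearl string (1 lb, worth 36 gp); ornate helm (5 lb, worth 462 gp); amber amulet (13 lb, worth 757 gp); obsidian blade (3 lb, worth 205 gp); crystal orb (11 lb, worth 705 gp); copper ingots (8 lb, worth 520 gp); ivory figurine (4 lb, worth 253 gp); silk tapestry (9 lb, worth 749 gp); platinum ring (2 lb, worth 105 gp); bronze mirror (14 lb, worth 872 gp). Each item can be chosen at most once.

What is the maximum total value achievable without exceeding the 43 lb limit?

3378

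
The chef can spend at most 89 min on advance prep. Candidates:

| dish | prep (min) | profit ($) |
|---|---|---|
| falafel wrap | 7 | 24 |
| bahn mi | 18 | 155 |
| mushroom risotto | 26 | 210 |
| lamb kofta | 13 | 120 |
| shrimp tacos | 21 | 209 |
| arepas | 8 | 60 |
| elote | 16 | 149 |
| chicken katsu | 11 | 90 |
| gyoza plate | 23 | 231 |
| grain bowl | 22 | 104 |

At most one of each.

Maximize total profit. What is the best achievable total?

834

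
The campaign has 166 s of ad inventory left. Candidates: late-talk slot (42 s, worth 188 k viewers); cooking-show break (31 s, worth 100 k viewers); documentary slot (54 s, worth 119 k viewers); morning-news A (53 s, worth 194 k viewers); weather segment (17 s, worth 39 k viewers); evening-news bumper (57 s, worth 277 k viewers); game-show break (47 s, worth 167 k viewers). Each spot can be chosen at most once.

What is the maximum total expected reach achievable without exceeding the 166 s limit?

671

The ratio heuristic lands on late-talk slot + morning-news A + evening-news bumper (659) but leaves 14 s idle.
The 53 s tied up in morning-news A is better spent on weather segment + game-show break — total rises to 671 (163 s).
Every other selection either busts 166 s or fails to beat 671.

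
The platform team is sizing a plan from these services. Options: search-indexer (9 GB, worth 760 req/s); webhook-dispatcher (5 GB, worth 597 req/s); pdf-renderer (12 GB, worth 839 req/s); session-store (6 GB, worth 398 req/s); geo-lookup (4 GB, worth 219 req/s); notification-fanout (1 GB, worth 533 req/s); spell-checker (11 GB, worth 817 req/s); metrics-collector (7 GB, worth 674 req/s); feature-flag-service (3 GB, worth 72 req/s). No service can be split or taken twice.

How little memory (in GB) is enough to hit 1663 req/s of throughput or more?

Minimise GB subject to total throughput ≥ 1663.
webhook-dispatcher + notification-fanout + metrics-collector reaches 1804 using 13 GB.
No combination under 13 GB hits 1663.

13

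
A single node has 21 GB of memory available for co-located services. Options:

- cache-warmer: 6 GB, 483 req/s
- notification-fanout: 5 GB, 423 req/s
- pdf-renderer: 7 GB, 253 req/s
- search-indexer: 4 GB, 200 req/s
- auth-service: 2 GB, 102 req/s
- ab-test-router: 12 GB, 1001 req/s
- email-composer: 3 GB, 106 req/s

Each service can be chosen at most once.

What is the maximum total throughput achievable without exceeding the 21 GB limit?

Density check — notification-fanout 84.60, ab-test-router 83.42, cache-warmer 80.50 are the best per GB.
A density-first pass picks notification-fanout + auth-service + ab-test-router — 1526 at 19 GB.
Replace auth-service with search-indexer: the trade gains 98 net, giving 1624 at 21 GB.
Next best is cache-warmer + ab-test-router + email-composer at 1590 (21 GB) — short by 34.

1624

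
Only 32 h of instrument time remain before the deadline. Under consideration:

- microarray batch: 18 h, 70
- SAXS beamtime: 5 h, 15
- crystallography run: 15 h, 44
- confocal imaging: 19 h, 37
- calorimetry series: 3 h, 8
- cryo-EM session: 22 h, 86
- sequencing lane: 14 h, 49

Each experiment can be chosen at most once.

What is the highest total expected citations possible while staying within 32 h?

Greedy by ratio would take SAXS beamtime + calorimetry series + cryo-EM session: 30 h used, total 109.
Using the slack differently, microarray batch + sequencing lane comes to 119 at 32 h.

119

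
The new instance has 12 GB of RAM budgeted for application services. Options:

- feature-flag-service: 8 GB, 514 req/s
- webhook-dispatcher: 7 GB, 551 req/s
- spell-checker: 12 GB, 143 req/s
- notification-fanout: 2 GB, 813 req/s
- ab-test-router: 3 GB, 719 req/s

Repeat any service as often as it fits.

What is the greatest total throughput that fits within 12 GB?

4878

Best packing: 6×notification-fanout — 12 GB, 4878 total.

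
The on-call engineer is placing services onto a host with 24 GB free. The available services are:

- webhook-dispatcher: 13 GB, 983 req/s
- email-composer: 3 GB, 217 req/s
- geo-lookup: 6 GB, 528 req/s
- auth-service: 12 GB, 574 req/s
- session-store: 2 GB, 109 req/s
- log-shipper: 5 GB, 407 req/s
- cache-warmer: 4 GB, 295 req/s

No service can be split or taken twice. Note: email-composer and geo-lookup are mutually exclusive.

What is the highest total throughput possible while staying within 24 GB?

Webhook-dispatcher + geo-lookup + log-shipper uses 24 of the 24 GB and totals 1918.
Every other selection either busts 24 GB or breaks a pairing rule or fails to beat 1918.

1918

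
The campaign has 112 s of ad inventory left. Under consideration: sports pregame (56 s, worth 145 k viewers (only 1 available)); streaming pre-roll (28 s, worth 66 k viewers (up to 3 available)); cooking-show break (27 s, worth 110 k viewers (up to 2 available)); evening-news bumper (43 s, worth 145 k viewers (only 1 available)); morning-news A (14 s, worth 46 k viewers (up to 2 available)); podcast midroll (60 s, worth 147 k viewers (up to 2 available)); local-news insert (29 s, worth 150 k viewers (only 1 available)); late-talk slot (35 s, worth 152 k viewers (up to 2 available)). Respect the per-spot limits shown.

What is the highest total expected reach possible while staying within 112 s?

Ranking by ratio (expected reach/s): local-news insert 5.17, late-talk slot 4.34, cooking-show break 4.07, evening-news bumper 3.37.
Greedy by ratio would take local-news insert + 2×late-talk slot: 99 s used, total 454.
The 70 s tied up in 2×late-talk slot is better spent on 2×cooking-show break + 2×morning-news A — total rises to 462 (111 s).

462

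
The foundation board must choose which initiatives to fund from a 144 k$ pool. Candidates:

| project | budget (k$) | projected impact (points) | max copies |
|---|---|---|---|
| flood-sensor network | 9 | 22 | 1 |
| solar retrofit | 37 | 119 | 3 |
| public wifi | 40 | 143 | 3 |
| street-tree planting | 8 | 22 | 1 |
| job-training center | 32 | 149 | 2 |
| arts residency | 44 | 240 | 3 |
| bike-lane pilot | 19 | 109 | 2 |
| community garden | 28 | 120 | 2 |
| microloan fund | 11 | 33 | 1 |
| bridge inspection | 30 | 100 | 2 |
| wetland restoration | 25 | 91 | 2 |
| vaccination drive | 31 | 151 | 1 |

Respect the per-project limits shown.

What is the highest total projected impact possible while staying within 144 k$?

753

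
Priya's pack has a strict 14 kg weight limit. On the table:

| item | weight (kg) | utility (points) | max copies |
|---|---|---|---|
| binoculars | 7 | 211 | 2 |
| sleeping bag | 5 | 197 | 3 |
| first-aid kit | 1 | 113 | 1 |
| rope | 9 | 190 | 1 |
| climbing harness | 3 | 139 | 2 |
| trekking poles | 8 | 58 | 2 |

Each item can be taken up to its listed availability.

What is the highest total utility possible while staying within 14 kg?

646

Ranking by ratio (utility/kg): first-aid kit 113.00, climbing harness 46.33, sleeping bag 39.40, binoculars 30.14.
Greedy by ratio would take sleeping bag + first-aid kit + 2×climbing harness: 12 kg used, total 588.
Replace climbing harness with sleeping bag: the trade gains 58 net, giving 646 at 14 kg.
No other feasible combination exceeds 646.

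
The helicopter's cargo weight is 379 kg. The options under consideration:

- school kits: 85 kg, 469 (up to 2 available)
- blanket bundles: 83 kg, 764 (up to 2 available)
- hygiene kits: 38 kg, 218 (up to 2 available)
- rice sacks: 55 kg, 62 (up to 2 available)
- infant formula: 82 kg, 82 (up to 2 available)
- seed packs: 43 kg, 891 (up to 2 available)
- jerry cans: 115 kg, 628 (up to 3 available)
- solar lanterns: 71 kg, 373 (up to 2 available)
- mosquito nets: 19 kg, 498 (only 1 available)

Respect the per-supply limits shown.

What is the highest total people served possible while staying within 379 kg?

By people served per kg: mosquito nets 26.21, seed packs 20.72, blanket bundles 9.20 lead.
A density-first pass picks 2×blanket bundles + 2×hygiene kits + 2×seed packs + mosquito nets — 4244 at 347 kg.
Dropping 2×hygiene kits frees 76 kg; slotting in school kits (85 kg) lifts the total to 4277 at 356 kg.

4277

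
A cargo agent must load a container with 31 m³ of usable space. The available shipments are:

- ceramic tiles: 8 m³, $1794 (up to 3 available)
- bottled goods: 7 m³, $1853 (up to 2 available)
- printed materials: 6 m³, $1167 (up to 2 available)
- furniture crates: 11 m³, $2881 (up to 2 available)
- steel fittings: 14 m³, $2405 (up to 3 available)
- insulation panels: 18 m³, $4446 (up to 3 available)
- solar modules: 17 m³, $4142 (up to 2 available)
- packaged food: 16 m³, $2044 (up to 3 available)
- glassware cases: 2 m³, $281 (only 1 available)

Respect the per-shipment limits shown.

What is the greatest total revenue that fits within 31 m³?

Greedy by ratio would take 2×bottled goods + printed materials + furniture crates: 31 m³ used, total 7754.
The 13 m³ tied up in bottled goods and printed materials is better spent on furniture crates + glassware cases — total rises to 7896 (31 m³).

7896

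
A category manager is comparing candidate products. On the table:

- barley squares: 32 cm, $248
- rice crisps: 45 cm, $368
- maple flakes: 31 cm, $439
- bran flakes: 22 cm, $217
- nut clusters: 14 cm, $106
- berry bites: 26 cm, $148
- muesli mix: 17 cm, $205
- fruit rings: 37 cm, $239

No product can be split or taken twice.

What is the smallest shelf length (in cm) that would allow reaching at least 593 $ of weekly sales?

48

Minimise cm subject to total weekly sales ≥ 593.
maple flakes + muesli mix: 644 weekly sales at 48 cm.
No combination under 48 cm hits 593.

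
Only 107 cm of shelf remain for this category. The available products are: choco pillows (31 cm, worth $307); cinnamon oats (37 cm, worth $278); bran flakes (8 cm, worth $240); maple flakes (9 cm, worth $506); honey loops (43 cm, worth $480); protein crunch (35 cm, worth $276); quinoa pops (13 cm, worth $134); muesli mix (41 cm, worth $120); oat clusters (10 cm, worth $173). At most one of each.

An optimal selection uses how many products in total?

5

The maximum weekly sales within 107 cm is 1706.
choco pillows + bran flakes + maple flakes + honey loops + oat clusters hits 1706 at 101 cm.
Every optimal selection uses 5 products.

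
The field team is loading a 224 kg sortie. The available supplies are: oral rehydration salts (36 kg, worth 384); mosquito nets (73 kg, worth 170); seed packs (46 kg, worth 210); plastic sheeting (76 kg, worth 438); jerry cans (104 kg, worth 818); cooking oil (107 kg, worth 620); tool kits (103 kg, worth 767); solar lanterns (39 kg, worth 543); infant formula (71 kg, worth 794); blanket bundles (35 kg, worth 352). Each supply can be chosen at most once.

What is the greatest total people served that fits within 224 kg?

2159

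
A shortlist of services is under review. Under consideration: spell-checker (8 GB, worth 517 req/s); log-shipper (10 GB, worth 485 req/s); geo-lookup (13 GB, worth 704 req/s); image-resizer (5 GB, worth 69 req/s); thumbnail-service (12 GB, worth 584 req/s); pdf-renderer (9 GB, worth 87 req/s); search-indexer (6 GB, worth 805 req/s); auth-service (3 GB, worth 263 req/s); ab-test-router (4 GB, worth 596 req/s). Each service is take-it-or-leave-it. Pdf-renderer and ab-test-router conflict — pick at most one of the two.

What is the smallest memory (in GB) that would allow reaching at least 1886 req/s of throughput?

18

Minimise GB subject to total throughput ≥ 1886.
spell-checker + search-indexer + ab-test-router reaches 1918 using 18 GB.
Below 18 GB the best achievable stays under 1886.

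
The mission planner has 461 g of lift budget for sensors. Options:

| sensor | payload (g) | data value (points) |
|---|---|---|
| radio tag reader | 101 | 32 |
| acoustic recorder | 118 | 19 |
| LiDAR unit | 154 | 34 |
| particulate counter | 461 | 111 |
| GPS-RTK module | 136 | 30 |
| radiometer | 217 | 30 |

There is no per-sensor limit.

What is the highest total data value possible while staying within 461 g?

130

A density-first pass picks 4×radio tag reader — 128 at 404 g.
The 101 g tied up in radio tag reader is better spent on LiDAR unit — total rises to 130 (457 g).
Every other selection either busts 461 g or fails to beat 130.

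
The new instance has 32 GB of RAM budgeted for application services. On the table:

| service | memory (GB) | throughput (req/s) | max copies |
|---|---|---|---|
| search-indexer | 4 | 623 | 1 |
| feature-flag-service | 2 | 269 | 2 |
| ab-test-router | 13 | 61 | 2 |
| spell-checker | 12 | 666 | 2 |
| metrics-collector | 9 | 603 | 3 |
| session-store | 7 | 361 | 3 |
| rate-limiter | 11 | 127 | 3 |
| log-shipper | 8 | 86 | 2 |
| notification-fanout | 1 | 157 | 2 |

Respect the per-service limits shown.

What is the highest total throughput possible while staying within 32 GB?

2744

Greedy by ratio would take search-indexer + 2×feature-flag-service + 2×metrics-collector + 2×notification-fanout: 28 GB used, total 2681.
The 9 GB tied up in metrics-collector is better spent on spell-checker — total rises to 2744 (31 GB).
No other feasible combination exceeds 2744.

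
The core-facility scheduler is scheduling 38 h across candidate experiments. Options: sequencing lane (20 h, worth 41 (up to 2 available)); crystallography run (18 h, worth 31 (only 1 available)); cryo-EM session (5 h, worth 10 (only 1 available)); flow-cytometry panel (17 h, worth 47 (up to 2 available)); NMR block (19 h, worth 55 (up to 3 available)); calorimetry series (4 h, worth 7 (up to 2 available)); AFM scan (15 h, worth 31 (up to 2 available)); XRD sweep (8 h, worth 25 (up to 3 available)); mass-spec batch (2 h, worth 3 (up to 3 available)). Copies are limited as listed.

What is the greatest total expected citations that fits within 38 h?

Density check — XRD sweep 3.12, NMR block 2.89, flow-cytometry panel 2.76, AFM scan 2.07 are the best per h.
The ratio heuristic lands on cryo-EM session + 2×calorimetry series + 3×XRD sweep (99) but leaves 1 h idle.
The 37 h tied up in cryo-EM session and 2×calorimetry series and 3×XRD sweep is better spent on 2×NMR block — total rises to 110 (38 h).
Every other selection either busts 38 h or exceeds an availability limit or fails to beat 110.

110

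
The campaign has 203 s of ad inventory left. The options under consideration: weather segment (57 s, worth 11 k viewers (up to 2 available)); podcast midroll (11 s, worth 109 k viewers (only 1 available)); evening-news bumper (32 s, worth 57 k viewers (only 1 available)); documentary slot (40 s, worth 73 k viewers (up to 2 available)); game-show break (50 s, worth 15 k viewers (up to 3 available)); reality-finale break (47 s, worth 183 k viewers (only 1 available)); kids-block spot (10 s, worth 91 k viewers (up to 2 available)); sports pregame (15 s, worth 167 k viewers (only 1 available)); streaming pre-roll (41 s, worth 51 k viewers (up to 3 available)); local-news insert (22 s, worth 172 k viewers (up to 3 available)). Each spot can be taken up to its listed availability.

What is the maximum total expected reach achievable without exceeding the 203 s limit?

Best packing: podcast midroll + documentary slot + reality-finale break + 2×kids-block spot + sports pregame + 3×local-news insert — 199 s, 1230 total.

1230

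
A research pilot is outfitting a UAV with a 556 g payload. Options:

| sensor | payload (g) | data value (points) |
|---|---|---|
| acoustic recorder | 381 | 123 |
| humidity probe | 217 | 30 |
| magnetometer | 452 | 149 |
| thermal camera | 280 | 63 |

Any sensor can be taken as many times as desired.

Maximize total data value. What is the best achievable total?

149

Best packing: magnetometer — 452 g, 149 total.
No other feasible combination exceeds 149.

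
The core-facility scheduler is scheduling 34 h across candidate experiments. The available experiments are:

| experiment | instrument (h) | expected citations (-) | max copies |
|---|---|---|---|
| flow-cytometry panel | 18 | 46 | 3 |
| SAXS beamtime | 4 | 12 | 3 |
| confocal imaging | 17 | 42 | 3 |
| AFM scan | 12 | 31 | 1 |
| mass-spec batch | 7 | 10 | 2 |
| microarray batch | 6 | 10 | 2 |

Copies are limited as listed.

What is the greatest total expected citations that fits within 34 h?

Filling by ratio: 3×SAXS beamtime + AFM scan + microarray batch for 77, with 4 h left unused.
Replace 2×SAXS beamtime and microarray batch with flow-cytometry panel: the trade gains 12 net, giving 89 at 34 h.
Nothing else within 34 h beats 89.

89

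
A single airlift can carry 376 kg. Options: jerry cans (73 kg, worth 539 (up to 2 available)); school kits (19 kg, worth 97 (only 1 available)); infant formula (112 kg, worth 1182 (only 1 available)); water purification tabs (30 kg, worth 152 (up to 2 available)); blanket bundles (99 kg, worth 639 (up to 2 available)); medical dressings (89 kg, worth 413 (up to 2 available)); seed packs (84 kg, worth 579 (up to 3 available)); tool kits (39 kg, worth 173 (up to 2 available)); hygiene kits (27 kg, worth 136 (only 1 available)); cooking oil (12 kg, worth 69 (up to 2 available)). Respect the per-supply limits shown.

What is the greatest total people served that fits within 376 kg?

3005

Filling by ratio: 2×jerry cans + infant formula + seed packs + 2×cooking oil for 2977, with 10 kg left unused.
Replace cooking oil with school kits: the trade gains 28 net, giving 3005 at 373 kg.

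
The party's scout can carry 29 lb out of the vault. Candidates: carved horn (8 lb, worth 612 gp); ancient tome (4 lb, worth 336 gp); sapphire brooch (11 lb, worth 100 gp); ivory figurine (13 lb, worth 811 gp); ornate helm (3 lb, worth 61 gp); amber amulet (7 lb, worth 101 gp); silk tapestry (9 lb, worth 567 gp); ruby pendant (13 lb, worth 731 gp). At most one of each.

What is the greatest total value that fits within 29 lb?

By value per lb: ancient tome 84.00, carved horn 76.50, silk tapestry 63.00, ivory figurine 62.38 lead.
The ratio heuristic lands on carved horn + ancient tome + ornate helm + silk tapestry (1576) but leaves 5 lb idle.
Replace silk tapestry with ivory figurine: the trade gains 244 net, giving 1820 at 28 lb.
Nothing else within 29 lb beats 1820.

1820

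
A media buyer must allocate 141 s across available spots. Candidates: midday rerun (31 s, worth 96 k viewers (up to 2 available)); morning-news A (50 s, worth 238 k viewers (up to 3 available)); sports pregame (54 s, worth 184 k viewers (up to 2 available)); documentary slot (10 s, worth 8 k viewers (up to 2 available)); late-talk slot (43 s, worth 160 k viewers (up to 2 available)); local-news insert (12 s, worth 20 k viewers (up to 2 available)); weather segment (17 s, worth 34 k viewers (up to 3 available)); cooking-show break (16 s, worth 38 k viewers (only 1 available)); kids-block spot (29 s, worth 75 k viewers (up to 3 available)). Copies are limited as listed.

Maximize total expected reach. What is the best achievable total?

The ratio ordering already packs tightly: midday rerun + 2×morning-news A + documentary slot, 141 s, 580.
That's the maximum — no swap from here does better than 580.

580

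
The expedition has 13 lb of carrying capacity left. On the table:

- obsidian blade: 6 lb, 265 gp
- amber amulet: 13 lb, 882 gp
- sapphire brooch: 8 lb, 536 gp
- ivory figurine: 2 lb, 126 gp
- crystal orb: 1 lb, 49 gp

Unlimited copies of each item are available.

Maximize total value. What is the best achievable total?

882

The ratio ordering already packs tightly: amber amulet, 13 lb, 882.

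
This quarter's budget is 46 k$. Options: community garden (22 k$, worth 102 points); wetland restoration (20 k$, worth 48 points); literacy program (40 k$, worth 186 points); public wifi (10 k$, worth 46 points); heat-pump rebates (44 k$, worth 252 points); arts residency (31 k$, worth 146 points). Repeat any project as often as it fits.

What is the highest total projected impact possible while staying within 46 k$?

Heat-pump rebates uses 44 of the 46 k$ and totals 252.

252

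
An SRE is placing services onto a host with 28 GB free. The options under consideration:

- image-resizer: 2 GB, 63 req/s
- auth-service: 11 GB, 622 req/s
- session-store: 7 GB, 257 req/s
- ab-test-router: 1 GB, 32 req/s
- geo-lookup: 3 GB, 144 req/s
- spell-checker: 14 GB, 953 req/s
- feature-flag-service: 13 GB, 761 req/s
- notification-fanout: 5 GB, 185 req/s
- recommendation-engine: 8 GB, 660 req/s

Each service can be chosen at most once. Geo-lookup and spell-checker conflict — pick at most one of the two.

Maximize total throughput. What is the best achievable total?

Best packing: ab-test-router + spell-checker + notification-fanout + recommendation-engine — 28 GB, 1830 total.

1830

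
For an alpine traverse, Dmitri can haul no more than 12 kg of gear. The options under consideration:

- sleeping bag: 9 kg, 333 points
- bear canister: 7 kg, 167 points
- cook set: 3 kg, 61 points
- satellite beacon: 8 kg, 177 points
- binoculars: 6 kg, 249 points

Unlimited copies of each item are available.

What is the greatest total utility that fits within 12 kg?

The ratio ordering already packs tightly: 2×binoculars, 12 kg, 498.
No other feasible combination exceeds 498.

498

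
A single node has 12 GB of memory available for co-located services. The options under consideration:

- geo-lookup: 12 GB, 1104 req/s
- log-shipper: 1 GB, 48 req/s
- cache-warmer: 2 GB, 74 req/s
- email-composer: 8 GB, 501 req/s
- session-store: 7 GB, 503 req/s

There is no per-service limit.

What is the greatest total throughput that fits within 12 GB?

1104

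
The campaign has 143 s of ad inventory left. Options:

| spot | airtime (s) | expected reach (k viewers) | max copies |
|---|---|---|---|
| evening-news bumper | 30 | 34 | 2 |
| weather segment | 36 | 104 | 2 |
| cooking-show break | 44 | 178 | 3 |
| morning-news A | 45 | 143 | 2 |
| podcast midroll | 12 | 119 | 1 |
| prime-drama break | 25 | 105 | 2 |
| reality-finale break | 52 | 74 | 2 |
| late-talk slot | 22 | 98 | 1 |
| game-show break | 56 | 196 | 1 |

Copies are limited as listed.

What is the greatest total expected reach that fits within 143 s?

Density check — podcast midroll 9.92, late-talk slot 4.45, prime-drama break 4.20 are the best per s.
Greedy by ratio would take cooking-show break + podcast midroll + 2×prime-drama break + late-talk slot: 128 s used, total 605.
Dropping cooking-show break frees 44 s; slotting in game-show break (56 s) lifts the total to 623 at 140 s.
No other feasible combination exceeds 623.

623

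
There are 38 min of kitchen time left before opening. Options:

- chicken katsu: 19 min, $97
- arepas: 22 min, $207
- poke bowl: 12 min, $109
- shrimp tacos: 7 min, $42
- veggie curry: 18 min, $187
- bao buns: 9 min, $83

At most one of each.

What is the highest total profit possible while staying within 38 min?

A density-first pass picks shrimp tacos + veggie curry + bao buns — 312 at 34 min.
The 9 min tied up in bao buns is better spent on poke bowl — total rises to 338 (37 min).
Next best is arepas + shrimp tacos + bao buns at 332 (38 min) — short by 6.

338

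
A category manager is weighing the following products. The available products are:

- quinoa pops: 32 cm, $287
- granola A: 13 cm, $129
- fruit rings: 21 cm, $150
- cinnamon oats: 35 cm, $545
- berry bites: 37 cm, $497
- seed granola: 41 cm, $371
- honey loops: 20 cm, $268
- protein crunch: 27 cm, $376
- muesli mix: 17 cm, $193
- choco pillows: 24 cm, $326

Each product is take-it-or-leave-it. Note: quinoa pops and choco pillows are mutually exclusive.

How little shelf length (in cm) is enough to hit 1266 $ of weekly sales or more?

92

Minimise cm subject to total weekly sales ≥ 1266.
cinnamon oats + berry bites + honey loops: 1310 weekly sales at 92 cm.
Below 92 cm the best achievable stays under 1266.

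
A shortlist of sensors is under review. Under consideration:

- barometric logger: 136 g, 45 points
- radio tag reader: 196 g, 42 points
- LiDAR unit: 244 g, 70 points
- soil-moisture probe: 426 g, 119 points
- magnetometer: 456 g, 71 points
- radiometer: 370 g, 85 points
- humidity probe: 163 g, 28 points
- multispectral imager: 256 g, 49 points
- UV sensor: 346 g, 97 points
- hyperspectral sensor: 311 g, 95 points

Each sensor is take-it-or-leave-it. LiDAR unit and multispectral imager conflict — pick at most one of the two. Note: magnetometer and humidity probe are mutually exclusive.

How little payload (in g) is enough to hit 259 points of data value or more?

Look for the lowest-payload combination reaching 259.
barometric logger + soil-moisture probe + hyperspectral sensor reaches 259 using 873 g.
Any bundle with less than 873 g falls short of 259.

873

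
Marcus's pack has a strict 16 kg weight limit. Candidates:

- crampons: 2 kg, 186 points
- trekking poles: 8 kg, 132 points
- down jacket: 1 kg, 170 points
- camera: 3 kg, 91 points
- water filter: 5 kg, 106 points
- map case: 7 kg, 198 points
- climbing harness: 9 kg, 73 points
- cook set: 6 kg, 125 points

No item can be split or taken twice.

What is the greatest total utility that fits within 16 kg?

679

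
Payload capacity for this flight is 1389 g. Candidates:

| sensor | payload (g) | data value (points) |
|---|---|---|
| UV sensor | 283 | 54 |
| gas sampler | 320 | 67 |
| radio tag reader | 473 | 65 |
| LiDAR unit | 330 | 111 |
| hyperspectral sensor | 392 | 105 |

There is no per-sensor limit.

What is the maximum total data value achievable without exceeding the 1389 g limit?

Taking 4×LiDAR unit: 1320 g used, 444 in data value.
Every other selection either busts 1389 g or fails to beat 444.

444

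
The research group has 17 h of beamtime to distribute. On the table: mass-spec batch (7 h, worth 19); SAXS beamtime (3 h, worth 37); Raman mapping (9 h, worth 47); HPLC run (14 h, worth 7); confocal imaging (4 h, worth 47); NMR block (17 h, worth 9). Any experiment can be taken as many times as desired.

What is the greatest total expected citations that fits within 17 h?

Filling by ratio: 5×SAXS beamtime for 185, with 2 h left unused.
Dropping 2×SAXS beamtime frees 6 h; slotting in 2×confocal imaging (8 h) lifts the total to 205 at 17 h.
That's the maximum — no swap from here does better than 205.

205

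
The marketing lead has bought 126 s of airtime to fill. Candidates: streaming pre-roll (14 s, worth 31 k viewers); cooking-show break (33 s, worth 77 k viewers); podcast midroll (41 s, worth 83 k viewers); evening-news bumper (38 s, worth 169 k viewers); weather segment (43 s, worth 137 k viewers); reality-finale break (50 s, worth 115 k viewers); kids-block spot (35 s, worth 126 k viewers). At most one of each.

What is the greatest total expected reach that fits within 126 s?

432

Ranking by ratio (expected reach/s): evening-news bumper 4.45, kids-block spot 3.60, weather segment 3.19, cooking-show break 2.33.
Evening-news bumper + weather segment + kids-block spot uses 116 of the 126 s and totals 432.
Runner-up evening-news bumper + reality-finale break + kids-block spot tops out at 410.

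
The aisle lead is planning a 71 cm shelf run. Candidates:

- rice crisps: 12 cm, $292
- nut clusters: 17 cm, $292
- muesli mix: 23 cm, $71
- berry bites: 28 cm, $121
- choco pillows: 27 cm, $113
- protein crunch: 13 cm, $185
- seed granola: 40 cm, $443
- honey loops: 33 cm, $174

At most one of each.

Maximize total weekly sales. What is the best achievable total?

1027

Filling by ratio: rice crisps + nut clusters + berry bites + protein crunch for 890, with 1 cm left unused.
Dropping berry bites and protein crunch frees 41 cm; slotting in seed granola (40 cm) lifts the total to 1027 at 69 cm.
Every other selection either busts 71 cm or fails to beat 1027.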